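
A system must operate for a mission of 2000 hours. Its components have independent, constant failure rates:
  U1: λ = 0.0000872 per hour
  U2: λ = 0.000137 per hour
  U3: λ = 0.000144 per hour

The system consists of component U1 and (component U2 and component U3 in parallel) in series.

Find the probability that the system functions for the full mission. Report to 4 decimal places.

R(U1) = exp(−0.0000872 × 2000) = 0.839961
R(U2) = exp(−0.000137 × 2000) = 0.760332
R(U3) = exp(−0.000144 × 2000) = 0.749762
Parallel (U2 and U3): 1 − (1 − 0.760332)(1 − 0.749762) = 0.940026
Series (U1 and [0.940026]): 0.839961 × 0.940026 = 0.7896

0.7896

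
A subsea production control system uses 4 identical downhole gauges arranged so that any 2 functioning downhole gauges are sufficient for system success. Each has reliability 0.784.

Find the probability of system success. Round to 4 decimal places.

0.9662

R = Σ_{i=2}^{4} C(4,i) p^i (1−p)^{4−i} with p = 0.784
C(4,2)·0.784^2·0.216^2 = 0.172064
C(4,3)·0.784^3·0.216^1 = 0.416353
C(4,4)·0.784^4·0.216^0 = 0.377802
Sum = 0.9662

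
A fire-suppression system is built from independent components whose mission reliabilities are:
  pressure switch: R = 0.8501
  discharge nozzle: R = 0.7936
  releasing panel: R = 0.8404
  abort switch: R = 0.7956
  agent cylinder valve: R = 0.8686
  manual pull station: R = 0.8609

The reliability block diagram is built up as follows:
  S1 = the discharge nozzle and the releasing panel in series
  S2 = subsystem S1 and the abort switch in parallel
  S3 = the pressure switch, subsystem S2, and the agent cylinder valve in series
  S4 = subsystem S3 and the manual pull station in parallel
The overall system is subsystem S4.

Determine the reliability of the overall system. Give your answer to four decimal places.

Series (discharge nozzle and releasing panel): 0.793600 × 0.840400 = 0.666941
Parallel ([0.666941] and abort switch): 1 − (1 − 0.666941)(1 − 0.795600) = 0.931923
Series (pressure switch, [0.931923], and agent cylinder valve): 0.850100 × 0.931923 × 0.868600 = 0.688129
Parallel ([0.688129] and manual pull station): 1 − (1 − 0.688129)(1 − 0.860900) = 0.9566

0.9566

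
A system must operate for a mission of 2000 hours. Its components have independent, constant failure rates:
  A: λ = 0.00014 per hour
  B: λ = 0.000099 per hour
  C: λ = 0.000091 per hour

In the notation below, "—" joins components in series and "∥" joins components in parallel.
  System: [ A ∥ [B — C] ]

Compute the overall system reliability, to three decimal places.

0.923

R(A) = exp(−0.00014 × 2000) = 0.75578
R(B) = exp(−0.000099 × 2000) = 0.82037
R(C) = exp(−0.000091 × 2000) = 0.83360
Series (B and C): 0.82037 × 0.83360 = 0.68386
Parallel (A and [0.68386]): 1 − (1 − 0.75578)(1 − 0.68386) = 0.923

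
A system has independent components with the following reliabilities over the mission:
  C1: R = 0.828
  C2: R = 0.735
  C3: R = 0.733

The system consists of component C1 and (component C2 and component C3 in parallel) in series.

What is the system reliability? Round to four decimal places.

Parallel (C2 and C3): 1 − (1 − 0.735000)(1 − 0.733000) = 0.929245
Series (C1 and [0.929245]): 0.828000 × 0.929245 = 0.7694

0.7694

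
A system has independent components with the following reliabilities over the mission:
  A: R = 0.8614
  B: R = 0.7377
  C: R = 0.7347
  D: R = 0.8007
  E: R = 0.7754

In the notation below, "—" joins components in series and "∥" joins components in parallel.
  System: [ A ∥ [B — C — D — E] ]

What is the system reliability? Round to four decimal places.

0.9080

Series (B, C, D, and E): 0.737700 × 0.734700 × 0.800700 × 0.775400 = 0.336500
Parallel (A and [0.336500]): 1 − (1 − 0.861400)(1 − 0.336500) = 0.9080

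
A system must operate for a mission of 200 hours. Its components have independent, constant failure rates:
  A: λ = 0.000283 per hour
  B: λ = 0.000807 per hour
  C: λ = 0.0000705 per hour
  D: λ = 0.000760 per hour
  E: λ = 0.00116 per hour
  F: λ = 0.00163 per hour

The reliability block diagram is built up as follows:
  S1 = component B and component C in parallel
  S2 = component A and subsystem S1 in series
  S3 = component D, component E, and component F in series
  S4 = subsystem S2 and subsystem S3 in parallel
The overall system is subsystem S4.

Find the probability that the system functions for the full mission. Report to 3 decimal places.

0.971

R(A) = exp(−0.000283 × 200) = 0.94497
R(B) = exp(−0.000807 × 200) = 0.85095
R(C) = exp(−0.0000705 × 200) = 0.98600
R(D) = exp(−0.000760 × 200) = 0.85899
R(E) = exp(−0.00116 × 200) = 0.79295
R(F) = exp(−0.00163 × 200) = 0.72181
Parallel (B and C): 1 − (1 − 0.85095)(1 − 0.98600) = 0.99791
Series (A and [0.99791]): 0.94497 × 0.99791 = 0.94300
Series (D, E, and F): 0.85899 × 0.79295 × 0.72181 = 0.49165
Parallel ([0.94300] and [0.49165]): 1 − (1 − 0.94300)(1 − 0.49165) = 0.971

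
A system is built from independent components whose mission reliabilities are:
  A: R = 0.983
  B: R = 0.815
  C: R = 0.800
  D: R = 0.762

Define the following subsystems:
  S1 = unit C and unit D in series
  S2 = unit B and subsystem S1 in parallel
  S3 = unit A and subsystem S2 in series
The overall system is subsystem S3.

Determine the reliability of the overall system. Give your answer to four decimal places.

Series (C and D): 0.800000 × 0.762000 = 0.609600
Parallel (B and [0.609600]): 1 − (1 − 0.815000)(1 − 0.609600) = 0.927776
Series (A and [0.927776]): 0.983000 × 0.927776 = 0.9120

0.9120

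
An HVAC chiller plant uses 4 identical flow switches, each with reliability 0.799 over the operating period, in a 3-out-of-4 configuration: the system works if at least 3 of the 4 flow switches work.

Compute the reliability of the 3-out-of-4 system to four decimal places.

0.8177

R = Σ_{i=3}^{4} C(4,i) p^i (1−p)^{4−i} with p = 0.799
C(4,3)·0.799^3·0.201^1 = 0.410106
C(4,4)·0.799^4·0.201^0 = 0.407556
Sum = 0.8177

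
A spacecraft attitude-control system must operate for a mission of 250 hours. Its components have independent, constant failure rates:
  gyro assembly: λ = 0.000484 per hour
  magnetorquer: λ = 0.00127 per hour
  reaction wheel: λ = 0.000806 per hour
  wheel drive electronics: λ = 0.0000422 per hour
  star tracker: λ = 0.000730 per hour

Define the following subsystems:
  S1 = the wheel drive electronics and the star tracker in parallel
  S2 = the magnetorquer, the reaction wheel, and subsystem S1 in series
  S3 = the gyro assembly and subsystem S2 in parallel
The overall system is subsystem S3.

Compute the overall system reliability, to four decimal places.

R(gyro assembly) = exp(−0.000484 × 250) = 0.886034
R(magnetorquer) = exp(−0.00127 × 250) = 0.727967
R(reaction wheel) = exp(−0.000806 × 250) = 0.817504
R(wheel drive electronics) = exp(−0.0000422 × 250) = 0.989505
R(star tracker) = exp(−0.000730 × 250) = 0.833185
Parallel (wheel drive electronics and star tracker): 1 − (1 − 0.989505)(1 − 0.833185) = 0.998249
Series (magnetorquer, reaction wheel, and [0.998249]): 0.727967 × 0.817504 × 0.998249 = 0.594074
Parallel (gyro assembly and [0.594074]): 1 − (1 − 0.886034)(1 − 0.594074) = 0.9537

0.9537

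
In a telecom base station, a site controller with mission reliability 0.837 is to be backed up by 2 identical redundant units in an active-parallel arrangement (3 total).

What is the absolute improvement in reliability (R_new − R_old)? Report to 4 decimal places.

0.1587

R_before = 0.837
R_after = 1 − (1 − 0.837)^3 = 0.9957
ΔR = 0.9957 − 0.837 = 0.1587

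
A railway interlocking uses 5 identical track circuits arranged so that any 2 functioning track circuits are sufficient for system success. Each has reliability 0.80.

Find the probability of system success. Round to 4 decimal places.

R = Σ_{i=2}^{5} C(5,i) p^i (1−p)^{5−i} with p = 0.80
C(5,2)·0.80^2·0.20^3 = 0.051200
C(5,3)·0.80^3·0.20^2 = 0.204800
C(5,4)·0.80^4·0.20^1 = 0.409600
C(5,5)·0.80^5·0.20^0 = 0.327680
Sum = 0.9933

0.9933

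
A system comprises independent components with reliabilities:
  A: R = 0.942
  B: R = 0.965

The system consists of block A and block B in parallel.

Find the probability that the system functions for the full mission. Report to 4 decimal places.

Parallel (A and B): 1 − (1 − 0.942000)(1 − 0.965000) = 0.9980

0.9980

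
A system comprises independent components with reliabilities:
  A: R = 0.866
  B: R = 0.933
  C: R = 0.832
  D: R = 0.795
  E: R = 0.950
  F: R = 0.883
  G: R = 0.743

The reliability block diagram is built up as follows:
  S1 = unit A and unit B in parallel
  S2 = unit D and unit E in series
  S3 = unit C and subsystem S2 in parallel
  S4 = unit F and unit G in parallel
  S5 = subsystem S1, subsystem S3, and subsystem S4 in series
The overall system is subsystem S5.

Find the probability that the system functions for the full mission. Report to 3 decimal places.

Parallel (A and B): 1 − (1 − 0.86600)(1 − 0.93300) = 0.99102
Series (D and E): 0.79500 × 0.95000 = 0.75525
Parallel (C and [0.75525]): 1 − (1 − 0.83200)(1 − 0.75525) = 0.95888
Parallel (F and G): 1 − (1 − 0.88300)(1 − 0.74300) = 0.96993
Series ([0.99102], [0.95888], and [0.96993]): 0.99102 × 0.95888 × 0.96993 = 0.922

0.922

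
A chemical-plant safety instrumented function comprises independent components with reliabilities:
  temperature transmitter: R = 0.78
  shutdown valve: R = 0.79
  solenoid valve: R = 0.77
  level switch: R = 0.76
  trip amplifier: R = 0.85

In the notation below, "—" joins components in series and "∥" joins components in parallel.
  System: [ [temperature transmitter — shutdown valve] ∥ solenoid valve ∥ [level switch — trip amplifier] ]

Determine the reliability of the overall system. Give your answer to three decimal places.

0.969

Series (temperature transmitter and shutdown valve): 0.78000 × 0.79000 = 0.61620
Series (level switch and trip amplifier): 0.76000 × 0.85000 = 0.64600
Parallel ([0.61620], solenoid valve, and [0.64600]): 1 − (1 − 0.61620)(1 − 0.77000)(1 − 0.64600) = 0.969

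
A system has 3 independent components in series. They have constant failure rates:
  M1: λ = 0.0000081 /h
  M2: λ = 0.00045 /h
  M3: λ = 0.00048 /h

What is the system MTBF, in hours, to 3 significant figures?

1070

Series of exponential components: λ_sys = Σ λ_i
λ_sys = 0.0000081 + 0.00045 + 0.00048 = 9.3810e-04 /h
MTBF = 1 / λ_sys = 1070 h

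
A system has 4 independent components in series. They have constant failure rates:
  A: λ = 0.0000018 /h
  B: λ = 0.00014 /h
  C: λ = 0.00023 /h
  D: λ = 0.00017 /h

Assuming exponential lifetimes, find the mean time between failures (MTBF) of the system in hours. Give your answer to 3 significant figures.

Series of exponential components: λ_sys = Σ λ_i
λ_sys = 0.0000018 + 0.00014 + 0.00023 + 0.00017 = 5.4180e-04 /h
MTBF = 1 / λ_sys = 1850 h

1850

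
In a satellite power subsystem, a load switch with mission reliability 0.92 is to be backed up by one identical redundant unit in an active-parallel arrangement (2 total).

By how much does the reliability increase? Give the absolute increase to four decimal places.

R_before = 0.92
R_after = 1 − (1 − 0.92)^2 = 0.9936
ΔR = 0.9936 − 0.92 = 0.0736

0.0736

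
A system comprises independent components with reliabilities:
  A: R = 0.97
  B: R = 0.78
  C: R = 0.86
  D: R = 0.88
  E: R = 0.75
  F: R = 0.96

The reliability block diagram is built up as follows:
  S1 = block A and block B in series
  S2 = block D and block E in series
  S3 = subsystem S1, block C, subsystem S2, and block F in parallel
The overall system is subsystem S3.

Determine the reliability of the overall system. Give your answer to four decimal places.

Series (A and B): 0.970000 × 0.780000 = 0.756600
Series (D and E): 0.880000 × 0.750000 = 0.660000
Parallel ([0.756600], C, [0.660000], and F): 1 − (1 − 0.756600)(1 − 0.860000)(1 − 0.660000)(1 − 0.960000) = 0.9995

0.9995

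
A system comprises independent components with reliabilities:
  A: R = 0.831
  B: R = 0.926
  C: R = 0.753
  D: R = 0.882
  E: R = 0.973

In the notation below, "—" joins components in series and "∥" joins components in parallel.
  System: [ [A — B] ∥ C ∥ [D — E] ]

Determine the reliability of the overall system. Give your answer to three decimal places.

Series (A and B): 0.83100 × 0.92600 = 0.76951
Series (D and E): 0.88200 × 0.97300 = 0.85819
Parallel ([0.76951], C, and [0.85819]): 1 − (1 − 0.76951)(1 − 0.75300)(1 − 0.85819) = 0.992

0.992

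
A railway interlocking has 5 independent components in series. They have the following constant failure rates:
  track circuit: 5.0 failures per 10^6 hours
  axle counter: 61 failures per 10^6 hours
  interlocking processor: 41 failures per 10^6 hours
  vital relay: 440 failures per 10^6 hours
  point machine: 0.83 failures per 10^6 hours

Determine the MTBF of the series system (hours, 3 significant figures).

1830

Series of exponential components: λ_sys = Σ λ_i
λ_sys = 0.0000050 + 0.000061 + 0.000041 + 0.00044 + 0.00000083 = 5.4783e-04 /h
MTBF = 1 / λ_sys = 1830 h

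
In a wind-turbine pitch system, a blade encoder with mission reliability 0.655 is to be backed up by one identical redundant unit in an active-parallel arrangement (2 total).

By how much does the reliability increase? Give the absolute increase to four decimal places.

0.2260

R_before = 0.655
R_after = 1 − (1 − 0.655)^2 = 0.8810
ΔR = 0.8810 − 0.655 = 0.2260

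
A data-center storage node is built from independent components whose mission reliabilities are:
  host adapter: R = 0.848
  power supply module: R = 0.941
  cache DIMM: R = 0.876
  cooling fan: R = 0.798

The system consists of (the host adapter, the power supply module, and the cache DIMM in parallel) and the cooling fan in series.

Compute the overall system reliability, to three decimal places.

Parallel (host adapter, power supply module, and cache DIMM): 1 − (1 − 0.84800)(1 − 0.94100)(1 − 0.87600) = 0.99889
Series ([0.99889] and cooling fan): 0.99889 × 0.79800 = 0.797

0.797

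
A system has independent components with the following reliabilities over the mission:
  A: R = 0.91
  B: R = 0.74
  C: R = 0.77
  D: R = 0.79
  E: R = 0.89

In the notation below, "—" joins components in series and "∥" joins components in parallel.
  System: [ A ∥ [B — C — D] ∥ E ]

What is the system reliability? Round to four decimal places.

0.9946

Series (B, C, and D): 0.740000 × 0.770000 × 0.790000 = 0.450142
Parallel (A, [0.450142], and E): 1 − (1 − 0.910000)(1 − 0.450142)(1 − 0.890000) = 0.9946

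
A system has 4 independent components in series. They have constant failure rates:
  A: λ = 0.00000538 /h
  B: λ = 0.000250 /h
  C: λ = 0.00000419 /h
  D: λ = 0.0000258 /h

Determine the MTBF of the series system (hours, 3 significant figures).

Series of exponential components: λ_sys = Σ λ_i
λ_sys = 0.00000538 + 0.000250 + 0.00000419 + 0.0000258 = 2.8537e-04 /h
MTBF = 1 / λ_sys = 3500 h

3500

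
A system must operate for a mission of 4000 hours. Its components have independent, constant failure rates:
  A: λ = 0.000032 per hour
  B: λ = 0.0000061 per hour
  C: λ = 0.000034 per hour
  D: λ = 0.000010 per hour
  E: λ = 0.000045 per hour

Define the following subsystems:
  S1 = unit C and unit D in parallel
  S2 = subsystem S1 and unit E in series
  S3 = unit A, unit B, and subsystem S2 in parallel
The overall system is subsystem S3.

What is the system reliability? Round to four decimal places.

R(A) = exp(−0.000032 × 4000) = 0.879853
R(B) = exp(−0.0000061 × 4000) = 0.975895
R(C) = exp(−0.000034 × 4000) = 0.872843
R(D) = exp(−0.000010 × 4000) = 0.960789
R(E) = exp(−0.000045 × 4000) = 0.835270
Parallel (C and D): 1 − (1 − 0.872843)(1 − 0.960789) = 0.995014
Series ([0.995014] and E): 0.995014 × 0.835270 = 0.831105
Parallel (A, B, and [0.831105]): 1 − (1 − 0.879853)(1 − 0.975895)(1 − 0.831105) = 0.9995

0.9995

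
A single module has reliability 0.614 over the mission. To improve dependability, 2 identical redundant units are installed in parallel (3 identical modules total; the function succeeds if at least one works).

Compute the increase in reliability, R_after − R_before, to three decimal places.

R_before = 0.614
R_after = 1 − (1 − 0.614)^3 = 0.942
ΔR = 0.942 − 0.614 = 0.328

0.328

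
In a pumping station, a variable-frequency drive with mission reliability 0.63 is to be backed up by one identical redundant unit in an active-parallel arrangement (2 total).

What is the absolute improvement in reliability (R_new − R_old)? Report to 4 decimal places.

R_before = 0.63
R_after = 1 − (1 − 0.63)^2 = 0.8631
ΔR = 0.8631 − 0.63 = 0.2331

0.2331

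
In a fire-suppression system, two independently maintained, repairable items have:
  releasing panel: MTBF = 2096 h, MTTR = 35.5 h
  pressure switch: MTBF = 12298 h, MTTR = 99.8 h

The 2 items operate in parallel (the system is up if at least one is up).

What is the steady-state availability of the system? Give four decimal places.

0.9999

A(releasing panel) = MTBF/(MTBF+MTTR) = 2096/(2096+35.5) = 0.983345
A(pressure switch) = MTBF/(MTBF+MTTR) = 12298/(12298+99.8) = 0.991950
Parallel availability: 1 − (1 − 0.983345)(1 − 0.991950) = 0.9999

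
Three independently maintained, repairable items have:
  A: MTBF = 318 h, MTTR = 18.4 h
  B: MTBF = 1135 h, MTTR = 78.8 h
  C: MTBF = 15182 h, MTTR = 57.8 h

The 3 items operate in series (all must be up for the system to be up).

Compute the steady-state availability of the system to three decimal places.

0.881

A(A) = MTBF/(MTBF+MTTR) = 318/(318+18.4) = 0.945303
A(B) = MTBF/(MTBF+MTTR) = 1135/(1135+78.8) = 0.935080
A(C) = MTBF/(MTBF+MTTR) = 15182/(15182+57.8) = 0.996207
Series availability: 0.945303 × 0.935080 × 0.996207 = 0.881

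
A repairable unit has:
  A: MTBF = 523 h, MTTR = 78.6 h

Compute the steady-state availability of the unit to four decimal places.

0.8693

A(A) = MTBF/(MTBF+MTTR) = 523/(523+78.6) = 0.8693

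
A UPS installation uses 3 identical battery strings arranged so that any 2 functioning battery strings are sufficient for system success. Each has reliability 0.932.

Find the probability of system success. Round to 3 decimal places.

R = Σ_{i=2}^{3} C(3,i) p^i (1−p)^{3−i} with p = 0.932
C(3,2)·0.932^2·0.068^1 = 0.17720
C(3,3)·0.932^3·0.068^0 = 0.80956
Sum = 0.987

0.987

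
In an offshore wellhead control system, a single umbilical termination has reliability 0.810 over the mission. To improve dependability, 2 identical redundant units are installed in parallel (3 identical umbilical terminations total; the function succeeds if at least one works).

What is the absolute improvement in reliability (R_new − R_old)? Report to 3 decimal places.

0.183

R_before = 0.810
R_after = 1 − (1 − 0.810)^3 = 0.993
ΔR = 0.993 − 0.810 = 0.183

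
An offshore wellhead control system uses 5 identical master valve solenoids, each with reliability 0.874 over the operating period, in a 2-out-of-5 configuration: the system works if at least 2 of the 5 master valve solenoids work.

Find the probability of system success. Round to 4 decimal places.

R = Σ_{i=2}^{5} C(5,i) p^i (1−p)^{5−i} with p = 0.874
C(5,2)·0.874^2·0.126^3 = 0.015280
C(5,3)·0.874^3·0.126^2 = 0.105993
C(5,4)·0.874^4·0.126^1 = 0.367609
C(5,5)·0.874^5·0.126^0 = 0.509985
Sum = 0.9989

0.9989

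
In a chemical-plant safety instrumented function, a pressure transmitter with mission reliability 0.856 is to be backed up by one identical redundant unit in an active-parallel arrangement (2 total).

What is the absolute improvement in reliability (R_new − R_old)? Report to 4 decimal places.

0.1233

R_before = 0.856
R_after = 1 − (1 − 0.856)^2 = 0.9793
ΔR = 0.9793 − 0.856 = 0.1233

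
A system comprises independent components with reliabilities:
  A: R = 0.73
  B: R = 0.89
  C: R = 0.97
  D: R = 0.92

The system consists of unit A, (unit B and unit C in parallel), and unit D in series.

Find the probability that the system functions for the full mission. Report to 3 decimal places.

Parallel (B and C): 1 − (1 − 0.89000)(1 − 0.97000) = 0.99670
Series (A, [0.99670], and D): 0.73000 × 0.99670 × 0.92000 = 0.669

0.669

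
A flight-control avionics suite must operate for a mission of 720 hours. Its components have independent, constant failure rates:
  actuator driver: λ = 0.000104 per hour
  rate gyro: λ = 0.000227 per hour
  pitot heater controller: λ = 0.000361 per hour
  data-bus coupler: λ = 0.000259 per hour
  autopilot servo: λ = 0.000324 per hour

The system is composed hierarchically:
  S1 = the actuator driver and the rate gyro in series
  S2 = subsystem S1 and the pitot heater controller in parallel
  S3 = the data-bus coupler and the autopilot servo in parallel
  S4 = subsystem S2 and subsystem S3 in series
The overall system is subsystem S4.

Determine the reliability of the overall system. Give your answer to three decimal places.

R(actuator driver) = exp(−0.000104 × 720) = 0.92785
R(rate gyro) = exp(−0.000227 × 720) = 0.84922
R(pitot heater controller) = exp(−0.000361 × 720) = 0.77111
R(data-bus coupler) = exp(−0.000259 × 720) = 0.82988
R(autopilot servo) = exp(−0.000324 × 720) = 0.79193
Series (actuator driver and rate gyro): 0.92785 × 0.84922 = 0.78795
Parallel ([0.78795] and pitot heater controller): 1 − (1 − 0.78795)(1 − 0.77111) = 0.95146
Parallel (data-bus coupler and autopilot servo): 1 − (1 − 0.82988)(1 − 0.79193) = 0.96460
Series ([0.95146] and [0.96460]): 0.95146 × 0.96460 = 0.918

0.918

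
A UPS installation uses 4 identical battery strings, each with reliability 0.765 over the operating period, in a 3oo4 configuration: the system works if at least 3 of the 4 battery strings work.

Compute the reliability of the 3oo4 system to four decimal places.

0.7633

R = Σ_{i=3}^{4} C(4,i) p^i (1−p)^{4−i} with p = 0.765
C(4,3)·0.765^3·0.235^1 = 0.420835
C(4,4)·0.765^4·0.235^0 = 0.342488
Sum = 0.7633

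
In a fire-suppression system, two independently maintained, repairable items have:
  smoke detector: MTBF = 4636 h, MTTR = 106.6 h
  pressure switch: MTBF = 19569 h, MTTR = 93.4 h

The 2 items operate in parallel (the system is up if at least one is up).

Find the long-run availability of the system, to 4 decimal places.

0.9999

A(smoke detector) = MTBF/(MTBF+MTTR) = 4636/(4636+106.6) = 0.977523
A(pressure switch) = MTBF/(MTBF+MTTR) = 19569/(19569+93.4) = 0.995250
Parallel availability: 1 − (1 − 0.977523)(1 − 0.995250) = 0.9999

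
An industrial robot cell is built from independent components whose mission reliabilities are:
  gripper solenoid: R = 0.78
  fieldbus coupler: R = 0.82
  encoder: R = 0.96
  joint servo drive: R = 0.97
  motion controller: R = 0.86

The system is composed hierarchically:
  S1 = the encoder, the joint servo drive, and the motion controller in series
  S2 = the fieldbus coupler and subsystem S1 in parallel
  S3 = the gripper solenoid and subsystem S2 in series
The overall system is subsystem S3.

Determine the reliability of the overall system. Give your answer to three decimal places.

Series (encoder, joint servo drive, and motion controller): 0.96000 × 0.97000 × 0.86000 = 0.80083
Parallel (fieldbus coupler and [0.80083]): 1 − (1 − 0.82000)(1 − 0.80083) = 0.96415
Series (gripper solenoid and [0.96415]): 0.78000 × 0.96415 = 0.752

0.752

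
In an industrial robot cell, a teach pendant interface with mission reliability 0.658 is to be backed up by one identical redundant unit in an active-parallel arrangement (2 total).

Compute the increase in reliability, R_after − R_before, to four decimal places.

R_before = 0.658
R_after = 1 − (1 − 0.658)^2 = 0.8830
ΔR = 0.8830 − 0.658 = 0.2250

0.2250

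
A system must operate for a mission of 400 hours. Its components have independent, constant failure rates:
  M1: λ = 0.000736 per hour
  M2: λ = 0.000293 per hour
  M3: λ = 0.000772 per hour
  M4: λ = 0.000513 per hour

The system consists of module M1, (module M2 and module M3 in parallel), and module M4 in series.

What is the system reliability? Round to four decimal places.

R(M1) = exp(−0.000736 × 400) = 0.744978
R(M2) = exp(−0.000293 × 400) = 0.889407
R(M3) = exp(−0.000772 × 400) = 0.734328
R(M4) = exp(−0.000513 × 400) = 0.814484
Parallel (M2 and M3): 1 − (1 − 0.889407)(1 − 0.734328) = 0.970619
Series (M1, [0.970619], and M4): 0.744978 × 0.970619 × 0.814484 = 0.5889

0.5889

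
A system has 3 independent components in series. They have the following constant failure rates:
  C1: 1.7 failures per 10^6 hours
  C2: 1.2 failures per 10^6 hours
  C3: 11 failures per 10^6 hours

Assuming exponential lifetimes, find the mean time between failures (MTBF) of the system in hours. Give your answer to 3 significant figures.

Series of exponential components: λ_sys = Σ λ_i
λ_sys = 0.0000017 + 0.0000012 + 0.000011 = 1.3900e-05 /h
MTBF = 1 / λ_sys = 71900 h

71900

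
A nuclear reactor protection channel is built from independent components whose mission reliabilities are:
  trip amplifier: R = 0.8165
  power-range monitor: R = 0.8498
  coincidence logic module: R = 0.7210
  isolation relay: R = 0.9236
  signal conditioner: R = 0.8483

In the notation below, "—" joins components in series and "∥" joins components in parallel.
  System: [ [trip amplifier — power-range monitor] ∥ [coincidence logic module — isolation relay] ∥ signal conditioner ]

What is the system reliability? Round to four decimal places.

0.9845

Series (trip amplifier and power-range monitor): 0.816500 × 0.849800 = 0.693862
Series (coincidence logic module and isolation relay): 0.721000 × 0.923600 = 0.665916
Parallel ([0.693862], [0.665916], and signal conditioner): 1 − (1 − 0.693862)(1 − 0.665916)(1 − 0.848300) = 0.9845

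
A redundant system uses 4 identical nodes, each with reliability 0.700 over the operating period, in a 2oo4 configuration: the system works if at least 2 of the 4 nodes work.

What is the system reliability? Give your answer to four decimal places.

0.9163

R = Σ_{i=2}^{4} C(4,i) p^i (1−p)^{4−i} with p = 0.700
C(4,2)·0.700^2·0.300^2 = 0.264600
C(4,3)·0.700^3·0.300^1 = 0.411600
C(4,4)·0.700^4·0.300^0 = 0.240100
Sum = 0.9163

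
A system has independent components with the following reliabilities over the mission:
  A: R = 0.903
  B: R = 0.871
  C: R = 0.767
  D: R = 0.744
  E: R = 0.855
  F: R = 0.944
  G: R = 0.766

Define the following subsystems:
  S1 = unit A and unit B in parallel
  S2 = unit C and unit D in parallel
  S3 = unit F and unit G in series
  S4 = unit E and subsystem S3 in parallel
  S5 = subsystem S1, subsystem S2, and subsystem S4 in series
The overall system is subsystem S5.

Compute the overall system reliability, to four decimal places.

Parallel (A and B): 1 − (1 − 0.903000)(1 − 0.871000) = 0.987487
Parallel (C and D): 1 − (1 − 0.767000)(1 − 0.744000) = 0.940352
Series (F and G): 0.944000 × 0.766000 = 0.723104
Parallel (E and [0.723104]): 1 − (1 − 0.855000)(1 − 0.723104) = 0.959850
Series ([0.987487], [0.940352], and [0.959850]): 0.987487 × 0.940352 × 0.959850 = 0.8913

0.8913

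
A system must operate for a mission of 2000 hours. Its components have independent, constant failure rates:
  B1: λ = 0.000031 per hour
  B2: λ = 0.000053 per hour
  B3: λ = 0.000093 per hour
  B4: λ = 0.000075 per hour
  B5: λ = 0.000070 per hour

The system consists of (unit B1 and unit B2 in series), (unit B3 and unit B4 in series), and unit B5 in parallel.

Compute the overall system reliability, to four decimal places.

R(B1) = exp(−0.000031 × 2000) = 0.939883
R(B2) = exp(−0.000053 × 2000) = 0.899425
R(B3) = exp(−0.000093 × 2000) = 0.830274
R(B4) = exp(−0.000075 × 2000) = 0.860708
R(B5) = exp(−0.000070 × 2000) = 0.869358
Series (B1 and B2): 0.939883 × 0.899425 = 0.845354
Series (B3 and B4): 0.830274 × 0.860708 = 0.714623
Parallel ([0.845354], [0.714623], and B5): 1 − (1 − 0.845354)(1 − 0.714623)(1 − 0.869358) = 0.9942

0.9942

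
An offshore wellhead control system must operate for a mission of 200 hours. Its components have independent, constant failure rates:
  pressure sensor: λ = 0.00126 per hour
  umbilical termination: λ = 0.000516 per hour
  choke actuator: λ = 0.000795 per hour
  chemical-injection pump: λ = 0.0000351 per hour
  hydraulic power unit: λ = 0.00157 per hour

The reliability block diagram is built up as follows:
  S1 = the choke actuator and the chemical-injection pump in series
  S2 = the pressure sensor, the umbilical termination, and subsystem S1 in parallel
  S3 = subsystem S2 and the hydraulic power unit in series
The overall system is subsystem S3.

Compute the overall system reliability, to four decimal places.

0.7281

R(pressure sensor) = exp(−0.00126 × 200) = 0.777245
R(umbilical termination) = exp(−0.000516 × 200) = 0.901947
R(choke actuator) = exp(−0.000795 × 200) = 0.852996
R(chemical-injection pump) = exp(−0.0000351 × 200) = 0.993005
R(hydraulic power unit) = exp(−0.00157 × 200) = 0.730519
Series (choke actuator and chemical-injection pump): 0.852996 × 0.993005 = 0.847029
Parallel (pressure sensor, umbilical termination, and [0.847029]): 1 − (1 − 0.777245)(1 − 0.901947)(1 − 0.847029) = 0.996659
Series ([0.996659] and hydraulic power unit): 0.996659 × 0.730519 = 0.7281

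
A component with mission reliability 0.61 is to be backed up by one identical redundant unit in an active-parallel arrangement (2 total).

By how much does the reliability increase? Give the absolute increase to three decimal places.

0.238

R_before = 0.61
R_after = 1 − (1 − 0.61)^2 = 0.848
ΔR = 0.848 − 0.61 = 0.238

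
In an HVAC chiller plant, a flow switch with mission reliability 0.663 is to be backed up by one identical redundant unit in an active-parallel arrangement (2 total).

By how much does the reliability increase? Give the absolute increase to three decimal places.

0.223

R_before = 0.663
R_after = 1 − (1 − 0.663)^2 = 0.886
ΔR = 0.886 − 0.663 = 0.223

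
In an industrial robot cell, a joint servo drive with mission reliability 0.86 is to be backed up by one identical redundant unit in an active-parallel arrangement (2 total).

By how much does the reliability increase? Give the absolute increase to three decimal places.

R_before = 0.86
R_after = 1 − (1 − 0.86)^2 = 0.980
ΔR = 0.980 − 0.86 = 0.120

0.120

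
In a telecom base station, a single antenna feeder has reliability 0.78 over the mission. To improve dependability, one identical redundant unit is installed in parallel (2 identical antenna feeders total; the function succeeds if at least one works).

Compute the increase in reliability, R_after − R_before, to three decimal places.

0.172

R_before = 0.78
R_after = 1 − (1 − 0.78)^2 = 0.952
ΔR = 0.952 − 0.78 = 0.172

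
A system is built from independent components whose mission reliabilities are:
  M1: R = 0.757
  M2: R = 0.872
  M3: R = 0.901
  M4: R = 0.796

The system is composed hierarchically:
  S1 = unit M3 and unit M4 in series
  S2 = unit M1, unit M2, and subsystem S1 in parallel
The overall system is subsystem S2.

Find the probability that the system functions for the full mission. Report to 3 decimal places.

0.991

Series (M3 and M4): 0.90100 × 0.79600 = 0.71720
Parallel (M1, M2, and [0.71720]): 1 − (1 − 0.75700)(1 − 0.87200)(1 − 0.71720) = 0.991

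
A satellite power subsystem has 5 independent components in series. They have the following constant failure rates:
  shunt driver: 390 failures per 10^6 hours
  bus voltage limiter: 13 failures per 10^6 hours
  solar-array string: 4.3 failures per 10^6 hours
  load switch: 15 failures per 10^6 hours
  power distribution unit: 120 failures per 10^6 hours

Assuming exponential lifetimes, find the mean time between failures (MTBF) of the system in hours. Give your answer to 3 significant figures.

1840

Series of exponential components: λ_sys = Σ λ_i
λ_sys = 0.00039 + 0.000013 + 0.0000043 + 0.000015 + 0.00012 = 5.4230e-04 /h
MTBF = 1 / λ_sys = 1840 h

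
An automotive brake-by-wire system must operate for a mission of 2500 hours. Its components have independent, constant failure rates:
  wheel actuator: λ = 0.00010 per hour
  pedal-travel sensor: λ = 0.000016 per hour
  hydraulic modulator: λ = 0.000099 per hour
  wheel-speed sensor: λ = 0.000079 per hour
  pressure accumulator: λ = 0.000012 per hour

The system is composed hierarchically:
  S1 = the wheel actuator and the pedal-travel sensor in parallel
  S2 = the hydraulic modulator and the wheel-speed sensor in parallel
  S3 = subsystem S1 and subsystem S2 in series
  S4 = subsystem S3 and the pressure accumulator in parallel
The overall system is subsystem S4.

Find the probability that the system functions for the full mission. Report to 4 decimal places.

0.9986

R(wheel actuator) = exp(−0.00010 × 2500) = 0.778801
R(pedal-travel sensor) = exp(−0.000016 × 2500) = 0.960789
R(hydraulic modulator) = exp(−0.000099 × 2500) = 0.780750
R(wheel-speed sensor) = exp(−0.000079 × 2500) = 0.820780
R(pressure accumulator) = exp(−0.000012 × 2500) = 0.970446
Parallel (wheel actuator and pedal-travel sensor): 1 − (1 − 0.778801)(1 − 0.960789) = 0.991327
Parallel (hydraulic modulator and wheel-speed sensor): 1 − (1 − 0.780750)(1 − 0.820780) = 0.960706
Series ([0.991327] and [0.960706]): 0.991327 × 0.960706 = 0.952374
Parallel ([0.952374] and pressure accumulator): 1 − (1 − 0.952374)(1 − 0.970446) = 0.9986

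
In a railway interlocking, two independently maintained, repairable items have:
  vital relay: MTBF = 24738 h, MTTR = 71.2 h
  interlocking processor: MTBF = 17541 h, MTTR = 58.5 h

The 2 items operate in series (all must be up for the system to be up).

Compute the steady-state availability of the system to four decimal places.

0.9938

A(vital relay) = MTBF/(MTBF+MTTR) = 24738/(24738+71.2) = 0.997130
A(interlocking processor) = MTBF/(MTBF+MTTR) = 17541/(17541+58.5) = 0.996676
Series availability: 0.997130 × 0.996676 = 0.9938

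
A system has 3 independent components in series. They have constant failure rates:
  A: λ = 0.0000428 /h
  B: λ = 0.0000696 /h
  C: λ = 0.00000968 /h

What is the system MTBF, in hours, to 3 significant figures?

Series of exponential components: λ_sys = Σ λ_i
λ_sys = 0.0000428 + 0.0000696 + 0.00000968 = 1.2208e-04 /h
MTBF = 1 / λ_sys = 8190 h

8190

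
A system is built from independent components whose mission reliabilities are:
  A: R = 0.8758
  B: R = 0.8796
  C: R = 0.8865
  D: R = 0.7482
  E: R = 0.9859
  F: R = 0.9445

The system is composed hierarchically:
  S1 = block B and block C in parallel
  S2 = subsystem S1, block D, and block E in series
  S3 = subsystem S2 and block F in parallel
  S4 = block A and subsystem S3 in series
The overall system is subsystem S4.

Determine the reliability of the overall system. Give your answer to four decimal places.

0.8626

Parallel (B and C): 1 − (1 − 0.879600)(1 − 0.886500) = 0.986335
Series ([0.986335], D, and E): 0.986335 × 0.748200 × 0.985900 = 0.727570
Parallel ([0.727570] and F): 1 − (1 − 0.727570)(1 − 0.944500) = 0.984880
Series (A and [0.984880]): 0.875800 × 0.984880 = 0.8626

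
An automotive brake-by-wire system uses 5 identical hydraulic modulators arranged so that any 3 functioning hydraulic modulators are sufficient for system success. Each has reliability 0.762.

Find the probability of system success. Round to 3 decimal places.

0.909

R = Σ_{i=3}^{5} C(5,i) p^i (1−p)^{5−i} with p = 0.762
C(5,3)·0.762^3·0.238^2 = 0.25062
C(5,4)·0.762^4·0.238^1 = 0.40121
C(5,5)·0.762^5·0.238^0 = 0.25691
Sum = 0.909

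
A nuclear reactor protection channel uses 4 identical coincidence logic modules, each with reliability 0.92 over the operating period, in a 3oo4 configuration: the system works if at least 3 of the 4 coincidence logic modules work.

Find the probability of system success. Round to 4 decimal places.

0.9656

R = Σ_{i=3}^{4} C(4,i) p^i (1−p)^{4−i} with p = 0.92
C(4,3)·0.92^3·0.08^1 = 0.249180
C(4,4)·0.92^4·0.08^0 = 0.716393
Sum = 0.9656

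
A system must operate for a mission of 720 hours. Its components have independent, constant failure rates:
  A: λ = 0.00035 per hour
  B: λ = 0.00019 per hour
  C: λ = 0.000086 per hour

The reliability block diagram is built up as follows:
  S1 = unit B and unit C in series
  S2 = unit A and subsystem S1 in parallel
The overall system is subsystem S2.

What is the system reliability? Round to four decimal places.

0.9599

R(A) = exp(−0.00035 × 720) = 0.777245
R(B) = exp(−0.00019 × 720) = 0.872145
R(C) = exp(−0.000086 × 720) = 0.939958
Series (B and C): 0.872145 × 0.939958 = 0.819780
Parallel (A and [0.819780]): 1 − (1 − 0.777245)(1 − 0.819780) = 0.9599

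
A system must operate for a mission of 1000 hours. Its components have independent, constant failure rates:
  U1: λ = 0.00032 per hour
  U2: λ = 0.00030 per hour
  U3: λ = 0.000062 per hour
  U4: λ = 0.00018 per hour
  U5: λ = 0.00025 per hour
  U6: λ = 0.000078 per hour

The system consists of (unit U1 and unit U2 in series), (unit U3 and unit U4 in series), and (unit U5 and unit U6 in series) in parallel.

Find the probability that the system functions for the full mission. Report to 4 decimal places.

R(U1) = exp(−0.00032 × 1000) = 0.726149
R(U2) = exp(−0.00030 × 1000) = 0.740818
R(U3) = exp(−0.000062 × 1000) = 0.939883
R(U4) = exp(−0.00018 × 1000) = 0.835270
R(U5) = exp(−0.00025 × 1000) = 0.778801
R(U6) = exp(−0.000078 × 1000) = 0.924964
Series (U1 and U2): 0.726149 × 0.740818 = 0.537944
Series (U3 and U4): 0.939883 × 0.835270 = 0.785056
Series (U5 and U6): 0.778801 × 0.924964 = 0.720363
Parallel ([0.537944], [0.785056], and [0.720363]): 1 − (1 − 0.537944)(1 − 0.785056)(1 − 0.720363) = 0.9722

0.9722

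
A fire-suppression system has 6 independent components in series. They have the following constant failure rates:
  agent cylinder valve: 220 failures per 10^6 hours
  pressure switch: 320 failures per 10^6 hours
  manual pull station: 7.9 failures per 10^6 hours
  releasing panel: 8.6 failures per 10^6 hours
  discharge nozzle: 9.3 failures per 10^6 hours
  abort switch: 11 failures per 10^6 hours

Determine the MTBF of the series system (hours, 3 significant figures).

1730

Series of exponential components: λ_sys = Σ λ_i
λ_sys = 0.00022 + 0.00032 + 0.0000079 + 0.0000086 + 0.0000093 + 0.000011 = 5.7680e-04 /h
MTBF = 1 / λ_sys = 1730 h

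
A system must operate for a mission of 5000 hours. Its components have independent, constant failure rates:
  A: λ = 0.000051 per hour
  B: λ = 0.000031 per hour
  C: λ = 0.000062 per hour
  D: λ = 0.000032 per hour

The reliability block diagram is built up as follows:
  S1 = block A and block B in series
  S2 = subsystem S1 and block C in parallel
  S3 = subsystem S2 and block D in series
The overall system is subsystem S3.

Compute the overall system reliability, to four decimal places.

0.7757

R(A) = exp(−0.000051 × 5000) = 0.774916
R(B) = exp(−0.000031 × 5000) = 0.856415
R(C) = exp(−0.000062 × 5000) = 0.733447
R(D) = exp(−0.000032 × 5000) = 0.852144
Series (A and B): 0.774916 × 0.856415 = 0.663650
Parallel ([0.663650] and C): 1 − (1 − 0.663650)(1 − 0.733447) = 0.910345
Series ([0.910345] and D): 0.910345 × 0.852144 = 0.7757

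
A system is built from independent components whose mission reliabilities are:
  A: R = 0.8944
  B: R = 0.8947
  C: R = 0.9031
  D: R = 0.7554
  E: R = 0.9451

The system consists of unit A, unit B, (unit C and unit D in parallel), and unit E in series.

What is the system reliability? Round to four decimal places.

0.7384

Parallel (C and D): 1 − (1 − 0.903100)(1 − 0.755400) = 0.976298
Series (A, B, [0.976298], and E): 0.894400 × 0.894700 × 0.976298 × 0.945100 = 0.7384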